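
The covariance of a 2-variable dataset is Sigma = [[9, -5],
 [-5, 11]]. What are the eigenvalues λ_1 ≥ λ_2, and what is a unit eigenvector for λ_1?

Step 1 — characteristic polynomial of 2×2 Sigma:
  det(Sigma - λI) = λ² - trace · λ + det = 0.
  trace = 9 + 11 = 20, det = 9·11 - (-5)² = 74.
Step 2 — discriminant:
  Δ = trace² - 4·det = 400 - 296 = 104.
Step 3 — eigenvalues:
  λ = (trace ± √Δ)/2 = (20 ± 10.198)/2,
  λ_1 = 15.099,  λ_2 = 4.901.

Step 4 — unit eigenvector for λ_1: solve (Sigma - λ_1 I)v = 0. First row:
  (9 - 15.099)·v_x + (-5)·v_y = 0, i.e. (-6.099)·v_x + (-5)·v_y = 0,
  so v ∝ (b, λ_1 - a) = (-5, 6.099); multiply by -1 so the first entry is positive: u = (5, -6.099).
  ||u|| = √((5)² + (-6.099)²) = √(62.198) ≈ 7.8866,
  v_1 = u/||u|| ≈ (0.634, -0.7733) (||v_1|| = 1).

λ_1 = 15.099,  λ_2 = 4.901;  v_1 ≈ (0.634, -0.7733)


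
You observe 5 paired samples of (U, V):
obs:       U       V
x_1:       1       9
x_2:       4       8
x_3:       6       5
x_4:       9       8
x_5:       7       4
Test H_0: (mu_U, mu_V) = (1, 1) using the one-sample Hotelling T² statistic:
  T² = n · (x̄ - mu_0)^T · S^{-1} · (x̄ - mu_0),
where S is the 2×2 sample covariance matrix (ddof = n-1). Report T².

Step 1 — sample mean vector:
  mean(U) = (1 + 4 + 6 + 9 + 7) / 5 = 27/5 = 5.4
  mean(V) = (9 + 8 + 5 + 8 + 4) / 5 = 34/5 = 6.8
  x̄ = (5.4, 6.8),  deviation x̄ - mu_0 = (5.4, 6.8) - (1, 1) = (4.4, 5.8).

Step 2 — sample covariance matrix, S[i,j] = (1/(n-1)) · Σ_k (x_{k,i} - mean_i) · (x_{k,j} - mean_j), divisor n-1 = 4:
  S[U,U] = ((-4.4)·(-4.4) + (-1.4)·(-1.4) + (0.6)·(0.6) + (3.6)·(3.6) + (1.6)·(1.6)) / 4 = 37.2/4 = 9.3
  S[U,V] = ((-4.4)·(2.2) + (-1.4)·(1.2) + (0.6)·(-1.8) + (3.6)·(1.2) + (1.6)·(-2.8)) / 4 = -12.6/4 = -3.15
  S[V,V] = ((2.2)·(2.2) + (1.2)·(1.2) + (-1.8)·(-1.8) + (1.2)·(1.2) + (-2.8)·(-2.8)) / 4 = 18.8/4 = 4.7
  S = [[9.3, -3.15],
 [-3.15, 4.7]].

Step 3 — invert S. det(S) = 9.3·4.7 - (-3.15)² = 33.7875.
  S^{-1} = (1/det) · [[d, -b], [-b, a]] = [[0.1391, 0.0932],
 [0.0932, 0.2752]].

Step 4 — quadratic form (x̄ - mu_0)^T · S^{-1} · (x̄ - mu_0):
  S^{-1} · (x̄ - mu_0) = (1.1528, 2.0067),
  (x̄ - mu_0)^T · [...] = (4.4)·(1.1528) + (5.8)·(2.0067) = 16.7109.

Step 5 — scale by n: T² = 5 · 16.7109 = 83.5546.

T² ≈ 83.5546


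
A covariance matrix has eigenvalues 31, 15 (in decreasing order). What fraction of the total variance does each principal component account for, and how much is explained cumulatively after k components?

Step 1 — total variance = trace(Sigma) = Σ λ_i = 31 + 15 = 46.

Step 2 — fraction explained by component i = λ_i / Σ λ:
  PC1: 31/46 = 0.6739
  PC2: 15/46 = 0.3261

Step 3 — cumulative fraction after k components = (λ_1 + ... + λ_k) / Σ λ:
  k = 1: 31/46 = 0.6739
  k = 2: (31 + 15)/46 = 46/46 = 1

Summary (fraction, with percent):

explained: PC1 0.6739 (67.39%), PC2 0.3261 (32.61%);  cumulative: 0.6739, 1


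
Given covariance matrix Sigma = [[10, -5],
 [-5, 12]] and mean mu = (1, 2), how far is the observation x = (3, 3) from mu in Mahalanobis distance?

Step 1 — centre the observation: (x - mu) = (2, 1).

Step 2 — invert Sigma. det(Sigma) = 10·12 - (-5)² = 95.
  Sigma^{-1} = (1/det) · [[d, -b], [-b, a]] = [[0.1263, 0.0526],
 [0.0526, 0.1053]].

Step 3 — form the quadratic (x - mu)^T · Sigma^{-1} · (x - mu):
  Sigma^{-1} · (x - mu) = (0.3053, 0.2105).
  (x - mu)^T · [Sigma^{-1} · (x - mu)] = (2)·(0.3053) + (1)·(0.2105) = 0.8211.

Step 4 — take square root: d = √(0.8211) ≈ 0.9061.

d(x, mu) = √(0.8211) ≈ 0.9061


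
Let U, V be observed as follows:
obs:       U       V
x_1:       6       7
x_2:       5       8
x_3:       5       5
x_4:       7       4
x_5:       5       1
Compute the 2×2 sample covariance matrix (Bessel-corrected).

Step 1 — column means:
  mean(U) = (6 + 5 + 5 + 7 + 5) / 5 = 28/5 = 5.6
  mean(V) = (7 + 8 + 5 + 4 + 1) / 5 = 25/5 = 5

Step 2 — sample covariance S[i,j] = (1/(n-1)) · Σ_k (x_{k,i} - mean_i) · (x_{k,j} - mean_j), with n-1 = 4.
  S[U,U] = ((0.4)·(0.4) + (-0.6)·(-0.6) + (-0.6)·(-0.6) + (1.4)·(1.4) + (-0.6)·(-0.6)) / 4 = 3.2/4 = 0.8
  S[U,V] = ((0.4)·(2) + (-0.6)·(3) + (-0.6)·(0) + (1.4)·(-1) + (-0.6)·(-4)) / 4 = 0/4 = 0
  S[V,V] = ((2)·(2) + (3)·(3) + (0)·(0) + (-1)·(-1) + (-4)·(-4)) / 4 = 30/4 = 7.5

S is symmetric (S[j,i] = S[i,j]). Assembling:

S = [[0.8, 0],
 [0, 7.5]]


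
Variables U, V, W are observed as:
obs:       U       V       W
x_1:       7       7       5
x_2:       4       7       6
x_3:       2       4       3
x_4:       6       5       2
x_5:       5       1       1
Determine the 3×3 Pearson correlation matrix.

Step 1 — column means:
  mean(U) = (7 + 4 + 2 + 6 + 5) / 5 = 24/5 = 4.8
  mean(V) = (7 + 7 + 4 + 5 + 1) / 5 = 24/5 = 4.8
  mean(W) = (5 + 6 + 3 + 2 + 1) / 5 = 17/5 = 3.4

Step 2 — sample variances and covariances s[i,j] = (1/(n-1)) · Σ_k (x_{k,i} - mean_i) · (x_{k,j} - mean_j), with n-1 = 4:
  s[U,U] = ((2.2)·(2.2) + (-0.8)·(-0.8) + (-2.8)·(-2.8) + (1.2)·(1.2) + (0.2)·(0.2)) / 4 = 14.8/4 = 3.7
  s[U,V] = ((2.2)·(2.2) + (-0.8)·(2.2) + (-2.8)·(-0.8) + (1.2)·(0.2) + (0.2)·(-3.8)) / 4 = 4.8/4 = 1.2
  s[U,W] = ((2.2)·(1.6) + (-0.8)·(2.6) + (-2.8)·(-0.4) + (1.2)·(-1.4) + (0.2)·(-2.4)) / 4 = 0.4/4 = 0.1
  s[V,V] = ((2.2)·(2.2) + (2.2)·(2.2) + (-0.8)·(-0.8) + (0.2)·(0.2) + (-3.8)·(-3.8)) / 4 = 24.8/4 = 6.2
  s[V,W] = ((2.2)·(1.6) + (2.2)·(2.6) + (-0.8)·(-0.4) + (0.2)·(-1.4) + (-3.8)·(-2.4)) / 4 = 18.4/4 = 4.6
  s[W,W] = ((1.6)·(1.6) + (2.6)·(2.6) + (-0.4)·(-0.4) + (-1.4)·(-1.4) + (-2.4)·(-2.4)) / 4 = 17.2/4 = 4.3
  Sample standard deviations s_i = √(s[i,i]):
  s(U) = √(3.7) = 1.9235
  s(V) = √(6.2) = 2.49
  s(W) = √(4.3) = 2.0736

Step 3 — r_{ij} = s_{ij} / (s_i · s_j):
  r[U,U] = 1 (diagonal).
  r[U,V] = 1.2 / (1.9235 · 2.49) = 1.2 / 4.7896 = 0.2505
  r[U,W] = 0.1 / (1.9235 · 2.0736) = 0.1 / 3.9887 = 0.0251
  r[V,V] = 1 (diagonal).
  r[V,W] = 4.6 / (2.49 · 2.0736) = 4.6 / 5.1633 = 0.8909
  r[W,W] = 1 (diagonal).

R is symmetric with unit diagonal. Assembling:

R = [[1, 0.2505, 0.0251],
 [0.2505, 1, 0.8909],
 [0.0251, 0.8909, 1]]


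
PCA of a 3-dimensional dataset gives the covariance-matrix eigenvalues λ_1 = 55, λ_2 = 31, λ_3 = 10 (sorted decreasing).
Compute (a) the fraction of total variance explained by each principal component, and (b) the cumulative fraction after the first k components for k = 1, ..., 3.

Step 1 — total variance = trace(Sigma) = Σ λ_i = 55 + 31 + 10 = 96.

Step 2 — fraction explained by component i = λ_i / Σ λ:
  PC1: 55/96 = 0.5729
  PC2: 31/96 = 0.3229
  PC3: 10/96 = 0.1042

Step 3 — cumulative fraction after k components = (λ_1 + ... + λ_k) / Σ λ:
  k = 1: 55/96 = 0.5729
  k = 2: (55 + 31)/96 = 86/96 = 0.8958
  k = 3: (55 + 31 + 10)/96 = 96/96 = 1

Summary (fraction, with percent):

explained: PC1 0.5729 (57.29%), PC2 0.3229 (32.29%), PC3 0.1042 (10.42%);  cumulative: 0.5729, 0.8958, 1


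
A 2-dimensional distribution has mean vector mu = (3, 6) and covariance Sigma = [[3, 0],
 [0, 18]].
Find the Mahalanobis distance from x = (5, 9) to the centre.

Step 1 — centre the observation: (x - mu) = (2, 3).

Step 2 — invert Sigma. det(Sigma) = 3·18 - (0)² = 54.
  Sigma^{-1} = (1/det) · [[d, -b], [-b, a]] = [[0.3333, 0],
 [0, 0.0556]].

Step 3 — form the quadratic (x - mu)^T · Sigma^{-1} · (x - mu):
  Sigma^{-1} · (x - mu) = (0.6667, 0.1667).
  (x - mu)^T · [Sigma^{-1} · (x - mu)] = (2)·(0.6667) + (3)·(0.1667) = 1.8333.

Step 4 — take square root: d = √(1.8333) ≈ 1.354.

d(x, mu) = √(1.8333) ≈ 1.354


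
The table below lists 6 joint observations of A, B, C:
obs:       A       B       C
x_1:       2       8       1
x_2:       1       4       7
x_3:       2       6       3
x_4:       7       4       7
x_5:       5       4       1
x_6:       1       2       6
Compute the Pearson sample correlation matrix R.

Step 1 — column means:
  mean(A) = (2 + 1 + 2 + 7 + 5 + 1) / 6 = 18/6 = 3
  mean(B) = (8 + 4 + 6 + 4 + 4 + 2) / 6 = 28/6 = 4.6667
  mean(C) = (1 + 7 + 3 + 7 + 1 + 6) / 6 = 25/6 = 4.1667

Step 2 — sample variances and covariances s[i,j] = (1/(n-1)) · Σ_k (x_{k,i} - mean_i) · (x_{k,j} - mean_j), with n-1 = 5:
  s[A,A] = ((-1)·(-1) + (-2)·(-2) + (-1)·(-1) + (4)·(4) + (2)·(2) + (-2)·(-2)) / 5 = 30/5 = 6
  s[A,B] = ((-1)·(3.3333) + (-2)·(-0.6667) + (-1)·(1.3333) + (4)·(-0.6667) + (2)·(-0.6667) + (-2)·(-2.6667)) / 5 = -2/5 = -0.4
  s[A,C] = ((-1)·(-3.1667) + (-2)·(2.8333) + (-1)·(-1.1667) + (4)·(2.8333) + (2)·(-3.1667) + (-2)·(1.8333)) / 5 = 0/5 = 0
  s[B,B] = ((3.3333)·(3.3333) + (-0.6667)·(-0.6667) + (1.3333)·(1.3333) + (-0.6667)·(-0.6667) + (-0.6667)·(-0.6667) + (-2.6667)·(-2.6667)) / 5 = 21.3333/5 = 4.2667
  s[B,C] = ((3.3333)·(-3.1667) + (-0.6667)·(2.8333) + (1.3333)·(-1.1667) + (-0.6667)·(2.8333) + (-0.6667)·(-3.1667) + (-2.6667)·(1.8333)) / 5 = -18.6667/5 = -3.7333
  s[C,C] = ((-3.1667)·(-3.1667) + (2.8333)·(2.8333) + (-1.1667)·(-1.1667) + (2.8333)·(2.8333) + (-3.1667)·(-3.1667) + (1.8333)·(1.8333)) / 5 = 40.8333/5 = 8.1667
  Sample standard deviations s_i = √(s[i,i]):
  s(A) = √(6) = 2.4495
  s(B) = √(4.2667) = 2.0656
  s(C) = √(8.1667) = 2.8577

Step 3 — r_{ij} = s_{ij} / (s_i · s_j):
  r[A,A] = 1 (diagonal).
  r[A,B] = -0.4 / (2.4495 · 2.0656) = -0.4 / 5.0596 = -0.0791
  r[A,C] = 0 / (2.4495 · 2.8577) = 0 / 7 = 0
  r[B,B] = 1 (diagonal).
  r[B,C] = -3.7333 / (2.0656 · 2.8577) = -3.7333 / 5.9029 = -0.6325
  r[C,C] = 1 (diagonal).

R is symmetric with unit diagonal. Assembling:

R = [[1, -0.0791, 0],
 [-0.0791, 1, -0.6325],
 [0, -0.6325, 1]]


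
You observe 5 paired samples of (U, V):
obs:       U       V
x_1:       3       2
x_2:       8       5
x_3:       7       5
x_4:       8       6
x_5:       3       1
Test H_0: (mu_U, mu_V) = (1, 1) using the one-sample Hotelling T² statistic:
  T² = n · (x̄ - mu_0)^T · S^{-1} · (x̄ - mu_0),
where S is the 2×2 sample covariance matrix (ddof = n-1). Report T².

Step 1 — sample mean vector:
  mean(U) = (3 + 8 + 7 + 8 + 3) / 5 = 29/5 = 5.8
  mean(V) = (2 + 5 + 5 + 6 + 1) / 5 = 19/5 = 3.8
  x̄ = (5.8, 3.8),  deviation x̄ - mu_0 = (5.8, 3.8) - (1, 1) = (4.8, 2.8).

Step 2 — sample covariance matrix, S[i,j] = (1/(n-1)) · Σ_k (x_{k,i} - mean_i) · (x_{k,j} - mean_j), divisor n-1 = 4:
  S[U,U] = ((-2.8)·(-2.8) + (2.2)·(2.2) + (1.2)·(1.2) + (2.2)·(2.2) + (-2.8)·(-2.8)) / 4 = 26.8/4 = 6.7
  S[U,V] = ((-2.8)·(-1.8) + (2.2)·(1.2) + (1.2)·(1.2) + (2.2)·(2.2) + (-2.8)·(-2.8)) / 4 = 21.8/4 = 5.45
  S[V,V] = ((-1.8)·(-1.8) + (1.2)·(1.2) + (1.2)·(1.2) + (2.2)·(2.2) + (-2.8)·(-2.8)) / 4 = 18.8/4 = 4.7
  S = [[6.7, 5.45],
 [5.45, 4.7]].

Step 3 — invert S. det(S) = 6.7·4.7 - (5.45)² = 1.7875.
  S^{-1} = (1/det) · [[d, -b], [-b, a]] = [[2.6294, -3.049],
 [-3.049, 3.7483]].

Step 4 — quadratic form (x̄ - mu_0)^T · S^{-1} · (x̄ - mu_0):
  S^{-1} · (x̄ - mu_0) = (4.0839, -4.1399),
  (x̄ - mu_0)^T · [...] = (4.8)·(4.0839) + (2.8)·(-4.1399) = 8.0112.

Step 5 — scale by n: T² = 5 · 8.0112 = 40.0559.

T² ≈ 40.0559


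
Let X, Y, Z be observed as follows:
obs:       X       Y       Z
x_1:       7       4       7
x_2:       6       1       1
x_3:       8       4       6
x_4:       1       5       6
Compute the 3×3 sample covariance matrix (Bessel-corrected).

Step 1 — column means:
  mean(X) = (7 + 6 + 8 + 1) / 4 = 22/4 = 5.5
  mean(Y) = (4 + 1 + 4 + 5) / 4 = 14/4 = 3.5
  mean(Z) = (7 + 1 + 6 + 6) / 4 = 20/4 = 5

Step 2 — sample covariance S[i,j] = (1/(n-1)) · Σ_k (x_{k,i} - mean_i) · (x_{k,j} - mean_j), with n-1 = 3.
  S[X,X] = ((1.5)·(1.5) + (0.5)·(0.5) + (2.5)·(2.5) + (-4.5)·(-4.5)) / 3 = 29/3 = 9.6667
  S[X,Y] = ((1.5)·(0.5) + (0.5)·(-2.5) + (2.5)·(0.5) + (-4.5)·(1.5)) / 3 = -6/3 = -2
  S[X,Z] = ((1.5)·(2) + (0.5)·(-4) + (2.5)·(1) + (-4.5)·(1)) / 3 = -1/3 = -0.3333
  S[Y,Y] = ((0.5)·(0.5) + (-2.5)·(-2.5) + (0.5)·(0.5) + (1.5)·(1.5)) / 3 = 9/3 = 3
  S[Y,Z] = ((0.5)·(2) + (-2.5)·(-4) + (0.5)·(1) + (1.5)·(1)) / 3 = 13/3 = 4.3333
  S[Z,Z] = ((2)·(2) + (-4)·(-4) + (1)·(1) + (1)·(1)) / 3 = 22/3 = 7.3333

S is symmetric (S[j,i] = S[i,j]). Assembling:

S = [[9.6667, -2, -0.3333],
 [-2, 3, 4.3333],
 [-0.3333, 4.3333, 7.3333]]


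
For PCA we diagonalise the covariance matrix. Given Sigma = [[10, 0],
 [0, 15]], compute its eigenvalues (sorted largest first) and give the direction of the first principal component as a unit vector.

Step 1 — characteristic polynomial of 2×2 Sigma:
  det(Sigma - λI) = λ² - trace · λ + det = 0.
  trace = 10 + 15 = 25, det = 10·15 - (0)² = 150.
Step 2 — discriminant:
  Δ = trace² - 4·det = 625 - 600 = 25.
Step 3 — eigenvalues:
  λ = (trace ± √Δ)/2 = (25 ± 5)/2,
  λ_1 = 15,  λ_2 = 10.

Step 4 — unit eigenvector for λ_1: Sigma is diagonal, so its eigenvectors are the coordinate axes. λ_1 = 15 is the diagonal entry on the second coordinate axis, hence
  v_1 = (0, 1) (||v_1|| = 1).

λ_1 = 15,  λ_2 = 10;  v_1 ≈ (0, 1)


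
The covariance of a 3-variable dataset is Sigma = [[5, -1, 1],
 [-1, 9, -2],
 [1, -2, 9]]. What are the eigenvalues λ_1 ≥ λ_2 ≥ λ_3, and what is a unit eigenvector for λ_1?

Step 1 — characteristic polynomial p(λ) = det(λI - Sigma) = λ³ - tr·λ² + c_1·λ - det, where tr = trace, c_1 = sum of the principal 2×2 minors, det = det(Sigma):
  tr = 5 + 9 + 9 = 23,
  c_1 = (5·9 - (-1)²) + (5·9 - (1)²) + (9·9 - (-2)²) = 44 + 44 + 77 = 165,
  det = 5·(9·9 - (-2)²) - (-1)·((-1)·9 - (-2)·(1)) + (1)·((-1)·(-2) - 9·(1)) = 5·(77) - (-1)·(-7) + (1)·(-7) = 371.
  So p(λ) = λ³ - 23λ² + 165λ - 371.
Step 2 — look for an integer root (rational root theorem: any rational root is an integer divisor of 371). Testing λ = 7:
  p(7) = 343 - 1127 + 1155 - 371 = 0  ✓
  Dividing out (λ - 7): p(λ) = (λ - 7)(λ² - 16λ + 53).
Step 3 — remaining eigenvalues from the quadratic λ² - 16λ + 53 = 0:
  Δ = 16² - 4·53 = 256 - 212 = 44,  λ = (16 ± √44)/2 = (16 ± 6.6332)/2 ≈ 11.3166 or 4.6834.
  Sorted: λ_1 = 11.3166,  λ_2 = 7,  λ_3 = 4.6834  (check: sum = 23 = tr ✓).

Step 4 — unit eigenvector for λ_1 ≈ 11.3166: v spans the null space of (Sigma - λ_1 I), whose rows are
  r_1 = (-6.3166, -1, 1),  r_2 = (-1, -2.3166, -2),  r_3 = (1, -2, -2.3166).
  v is orthogonal to every row, so take v ∝ r_1 × r_2 = ((-1)·(-2) - (1)·(-2.3166), (1)·(-1) - (-6.3166)·(-2), (-6.3166)·(-2.3166) - (-1)·(-1)) ≈ (4.3166, -13.6332, 13.6332).
  Let u = (4.3166, -13.6332, 13.6332).
  ||u|| = √((4.3166)² + (-13.6332)² + (13.6332)²) = √(390.3642) ≈ 19.7576,  v_1 = u/||u|| ≈ (0.2185, -0.69, 0.69) (||v_1|| = 1).

λ_1 = 11.3166,  λ_2 = 7,  λ_3 = 4.6834;  v_1 ≈ (0.2185, -0.69, 0.69)


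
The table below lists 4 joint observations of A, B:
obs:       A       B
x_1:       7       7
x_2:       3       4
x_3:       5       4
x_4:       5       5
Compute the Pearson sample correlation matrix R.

Step 1 — column means:
  mean(A) = (7 + 3 + 5 + 5) / 4 = 20/4 = 5
  mean(B) = (7 + 4 + 4 + 5) / 4 = 20/4 = 5

Step 2 — sample variances and covariances s[i,j] = (1/(n-1)) · Σ_k (x_{k,i} - mean_i) · (x_{k,j} - mean_j), with n-1 = 3:
  s[A,A] = ((2)·(2) + (-2)·(-2) + (0)·(0) + (0)·(0)) / 3 = 8/3 = 2.6667
  s[A,B] = ((2)·(2) + (-2)·(-1) + (0)·(-1) + (0)·(0)) / 3 = 6/3 = 2
  s[B,B] = ((2)·(2) + (-1)·(-1) + (-1)·(-1) + (0)·(0)) / 3 = 6/3 = 2
  Sample standard deviations s_i = √(s[i,i]):
  s(A) = √(2.6667) = 1.633
  s(B) = √(2) = 1.4142

Step 3 — r_{ij} = s_{ij} / (s_i · s_j):
  r[A,A] = 1 (diagonal).
  r[A,B] = 2 / (1.633 · 1.4142) = 2 / 2.3094 = 0.866
  r[B,B] = 1 (diagonal).

R is symmetric with unit diagonal. Assembling:

R = [[1, 0.866],
 [0.866, 1]]


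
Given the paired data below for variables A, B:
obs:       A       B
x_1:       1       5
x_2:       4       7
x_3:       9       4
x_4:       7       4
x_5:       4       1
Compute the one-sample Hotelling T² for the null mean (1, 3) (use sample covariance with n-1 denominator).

Step 1 — sample mean vector:
  mean(A) = (1 + 4 + 9 + 7 + 4) / 5 = 25/5 = 5
  mean(B) = (5 + 7 + 4 + 4 + 1) / 5 = 21/5 = 4.2
  x̄ = (5, 4.2),  deviation x̄ - mu_0 = (5, 4.2) - (1, 3) = (4, 1.2).

Step 2 — sample covariance matrix, S[i,j] = (1/(n-1)) · Σ_k (x_{k,i} - mean_i) · (x_{k,j} - mean_j), divisor n-1 = 4:
  S[A,A] = ((-4)·(-4) + (-1)·(-1) + (4)·(4) + (2)·(2) + (-1)·(-1)) / 4 = 38/4 = 9.5
  S[A,B] = ((-4)·(0.8) + (-1)·(2.8) + (4)·(-0.2) + (2)·(-0.2) + (-1)·(-3.2)) / 4 = -4/4 = -1
  S[B,B] = ((0.8)·(0.8) + (2.8)·(2.8) + (-0.2)·(-0.2) + (-0.2)·(-0.2) + (-3.2)·(-3.2)) / 4 = 18.8/4 = 4.7
  S = [[9.5, -1],
 [-1, 4.7]].

Step 3 — invert S. det(S) = 9.5·4.7 - (-1)² = 43.65.
  S^{-1} = (1/det) · [[d, -b], [-b, a]] = [[0.1077, 0.0229],
 [0.0229, 0.2176]].

Step 4 — quadratic form (x̄ - mu_0)^T · S^{-1} · (x̄ - mu_0):
  S^{-1} · (x̄ - mu_0) = (0.4582, 0.3528),
  (x̄ - mu_0)^T · [...] = (4)·(0.4582) + (1.2)·(0.3528) = 2.2561.

Step 5 — scale by n: T² = 5 · 2.2561 = 11.2806.

T² ≈ 11.2806


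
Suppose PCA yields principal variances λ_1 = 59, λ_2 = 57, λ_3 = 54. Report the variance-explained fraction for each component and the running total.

Step 1 — total variance = trace(Sigma) = Σ λ_i = 59 + 57 + 54 = 170.

Step 2 — fraction explained by component i = λ_i / Σ λ:
  PC1: 59/170 = 0.3471
  PC2: 57/170 = 0.3353
  PC3: 54/170 = 0.3176

Step 3 — cumulative fraction after k components = (λ_1 + ... + λ_k) / Σ λ:
  k = 1: 59/170 = 0.3471
  k = 2: (59 + 57)/170 = 116/170 = 0.6824
  k = 3: (59 + 57 + 54)/170 = 170/170 = 1

Summary (fraction, with percent):

explained: PC1 0.3471 (34.71%), PC2 0.3353 (33.53%), PC3 0.3176 (31.76%);  cumulative: 0.3471, 0.6824, 1


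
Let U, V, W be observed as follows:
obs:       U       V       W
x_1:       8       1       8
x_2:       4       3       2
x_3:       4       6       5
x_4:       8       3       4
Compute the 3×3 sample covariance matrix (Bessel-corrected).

Step 1 — column means:
  mean(U) = (8 + 4 + 4 + 8) / 4 = 24/4 = 6
  mean(V) = (1 + 3 + 6 + 3) / 4 = 13/4 = 3.25
  mean(W) = (8 + 2 + 5 + 4) / 4 = 19/4 = 4.75

Step 2 — sample covariance S[i,j] = (1/(n-1)) · Σ_k (x_{k,i} - mean_i) · (x_{k,j} - mean_j), with n-1 = 3.
  S[U,U] = ((2)·(2) + (-2)·(-2) + (-2)·(-2) + (2)·(2)) / 3 = 16/3 = 5.3333
  S[U,V] = ((2)·(-2.25) + (-2)·(-0.25) + (-2)·(2.75) + (2)·(-0.25)) / 3 = -10/3 = -3.3333
  S[U,W] = ((2)·(3.25) + (-2)·(-2.75) + (-2)·(0.25) + (2)·(-0.75)) / 3 = 10/3 = 3.3333
  S[V,V] = ((-2.25)·(-2.25) + (-0.25)·(-0.25) + (2.75)·(2.75) + (-0.25)·(-0.25)) / 3 = 12.75/3 = 4.25
  S[V,W] = ((-2.25)·(3.25) + (-0.25)·(-2.75) + (2.75)·(0.25) + (-0.25)·(-0.75)) / 3 = -5.75/3 = -1.9167
  S[W,W] = ((3.25)·(3.25) + (-2.75)·(-2.75) + (0.25)·(0.25) + (-0.75)·(-0.75)) / 3 = 18.75/3 = 6.25

S is symmetric (S[j,i] = S[i,j]). Assembling:

S = [[5.3333, -3.3333, 3.3333],
 [-3.3333, 4.25, -1.9167],
 [3.3333, -1.9167, 6.25]]


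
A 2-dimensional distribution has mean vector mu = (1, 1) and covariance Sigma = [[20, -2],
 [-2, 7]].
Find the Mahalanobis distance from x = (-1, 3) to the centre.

Step 1 — centre the observation: (x - mu) = (-2, 2).

Step 2 — invert Sigma. det(Sigma) = 20·7 - (-2)² = 136.
  Sigma^{-1} = (1/det) · [[d, -b], [-b, a]] = [[0.0515, 0.0147],
 [0.0147, 0.1471]].

Step 3 — form the quadratic (x - mu)^T · Sigma^{-1} · (x - mu):
  Sigma^{-1} · (x - mu) = (-0.0735, 0.2647).
  (x - mu)^T · [Sigma^{-1} · (x - mu)] = (-2)·(-0.0735) + (2)·(0.2647) = 0.6765.

Step 4 — take square root: d = √(0.6765) ≈ 0.8225.

d(x, mu) = √(0.6765) ≈ 0.8225


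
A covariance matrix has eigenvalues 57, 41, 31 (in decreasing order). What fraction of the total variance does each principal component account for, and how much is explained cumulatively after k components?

Step 1 — total variance = trace(Sigma) = Σ λ_i = 57 + 41 + 31 = 129.

Step 2 — fraction explained by component i = λ_i / Σ λ:
  PC1: 57/129 = 0.4419
  PC2: 41/129 = 0.3178
  PC3: 31/129 = 0.2403

Step 3 — cumulative fraction after k components = (λ_1 + ... + λ_k) / Σ λ:
  k = 1: 57/129 = 0.4419
  k = 2: (57 + 41)/129 = 98/129 = 0.7597
  k = 3: (57 + 41 + 31)/129 = 129/129 = 1

Summary (fraction, with percent):

explained: PC1 0.4419 (44.19%), PC2 0.3178 (31.78%), PC3 0.2403 (24.03%);  cumulative: 0.4419, 0.7597, 1


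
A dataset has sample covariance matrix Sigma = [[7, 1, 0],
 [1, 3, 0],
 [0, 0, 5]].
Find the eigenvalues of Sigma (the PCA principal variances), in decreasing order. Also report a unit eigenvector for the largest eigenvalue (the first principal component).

Step 1 — characteristic polynomial p(λ) = det(λI - Sigma) = λ³ - tr·λ² + c_1·λ - det, where tr = trace, c_1 = sum of the principal 2×2 minors, det = det(Sigma):
  tr = 7 + 3 + 5 = 15,
  c_1 = (7·3 - (1)²) + (7·5 - (0)²) + (3·5 - (0)²) = 20 + 35 + 15 = 70,
  det = 7·(3·5 - (0)²) - (1)·((1)·5 - (0)·(0)) + (0)·((1)·(0) - 3·(0)) = 7·(15) - (1)·(5) + (0)·(0) = 100.
  So p(λ) = λ³ - 15λ² + 70λ - 100.
Step 2 — look for an integer root (rational root theorem: any rational root is an integer divisor of 100). Testing λ = 5:
  p(5) = 125 - 375 + 350 - 100 = 0  ✓
  Dividing out (λ - 5): p(λ) = (λ - 5)(λ² - 10λ + 20).
Step 3 — remaining eigenvalues from the quadratic λ² - 10λ + 20 = 0:
  Δ = 10² - 4·20 = 100 - 80 = 20,  λ = (10 ± √20)/2 = (10 ± 4.4721)/2 ≈ 7.2361 or 2.7639.
  Sorted: λ_1 = 7.2361,  λ_2 = 5,  λ_3 = 2.7639  (check: sum = 15 = tr ✓).

Step 4 — unit eigenvector for λ_1 ≈ 7.2361: v spans the null space of (Sigma - λ_1 I), whose rows are
  r_1 = (-0.2361, 1, 0),  r_2 = (1, -4.2361, 0),  r_3 = (0, 0, -2.2361).
  v is orthogonal to every row, so take v ∝ r_1 × r_3 = ((1)·(-2.2361) - (0)·(0), (0)·(0) - (-0.2361)·(-2.2361), (-0.2361)·(0) - (1)·(0)) ≈ (-2.2361, -0.5279, 0).
  Rescale (multiply by -1 so the first nonzero entry is positive): u = (2.2361, 0.5279, 0).
  ||u|| = √((2.2361)² + (0.5279)² + (0)²) = √(5.2786) ≈ 2.2975,  v_1 = u/||u|| ≈ (0.9732, 0.2298, 0) (||v_1|| = 1).

λ_1 = 7.2361,  λ_2 = 5,  λ_3 = 2.7639;  v_1 ≈ (0.9732, 0.2298, 0)


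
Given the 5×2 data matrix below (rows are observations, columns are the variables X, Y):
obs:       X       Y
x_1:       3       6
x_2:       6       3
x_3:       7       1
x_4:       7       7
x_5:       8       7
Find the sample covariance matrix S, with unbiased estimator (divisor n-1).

Step 1 — column means:
  mean(X) = (3 + 6 + 7 + 7 + 8) / 5 = 31/5 = 6.2
  mean(Y) = (6 + 3 + 1 + 7 + 7) / 5 = 24/5 = 4.8

Step 2 — sample covariance S[i,j] = (1/(n-1)) · Σ_k (x_{k,i} - mean_i) · (x_{k,j} - mean_j), with n-1 = 4.
  S[X,X] = ((-3.2)·(-3.2) + (-0.2)·(-0.2) + (0.8)·(0.8) + (0.8)·(0.8) + (1.8)·(1.8)) / 4 = 14.8/4 = 3.7
  S[X,Y] = ((-3.2)·(1.2) + (-0.2)·(-1.8) + (0.8)·(-3.8) + (0.8)·(2.2) + (1.8)·(2.2)) / 4 = -0.8/4 = -0.2
  S[Y,Y] = ((1.2)·(1.2) + (-1.8)·(-1.8) + (-3.8)·(-3.8) + (2.2)·(2.2) + (2.2)·(2.2)) / 4 = 28.8/4 = 7.2

S is symmetric (S[j,i] = S[i,j]). Assembling:

S = [[3.7, -0.2],
 [-0.2, 7.2]]


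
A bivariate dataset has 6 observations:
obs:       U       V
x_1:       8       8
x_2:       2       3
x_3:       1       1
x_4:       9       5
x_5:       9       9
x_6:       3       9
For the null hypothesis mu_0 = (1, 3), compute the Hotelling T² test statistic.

Step 1 — sample mean vector:
  mean(U) = (8 + 2 + 1 + 9 + 9 + 3) / 6 = 32/6 = 5.3333
  mean(V) = (8 + 3 + 1 + 5 + 9 + 9) / 6 = 35/6 = 5.8333
  x̄ = (5.3333, 5.8333),  deviation x̄ - mu_0 = (5.3333, 5.8333) - (1, 3) = (4.3333, 2.8333).

Step 2 — sample covariance matrix, S[i,j] = (1/(n-1)) · Σ_k (x_{k,i} - mean_i) · (x_{k,j} - mean_j), divisor n-1 = 5:
  S[U,U] = ((2.6667)·(2.6667) + (-3.3333)·(-3.3333) + (-4.3333)·(-4.3333) + (3.6667)·(3.6667) + (3.6667)·(3.6667) + (-2.3333)·(-2.3333)) / 5 = 69.3333/5 = 13.8667
  S[U,V] = ((2.6667)·(2.1667) + (-3.3333)·(-2.8333) + (-4.3333)·(-4.8333) + (3.6667)·(-0.8333) + (3.6667)·(3.1667) + (-2.3333)·(3.1667)) / 5 = 37.3333/5 = 7.4667
  S[V,V] = ((2.1667)·(2.1667) + (-2.8333)·(-2.8333) + (-4.8333)·(-4.8333) + (-0.8333)·(-0.8333) + (3.1667)·(3.1667) + (3.1667)·(3.1667)) / 5 = 56.8333/5 = 11.3667
  S = [[13.8667, 7.4667],
 [7.4667, 11.3667]].

Step 3 — invert S. det(S) = 13.8667·11.3667 - (7.4667)² = 101.8667.
  S^{-1} = (1/det) · [[d, -b], [-b, a]] = [[0.1116, -0.0733],
 [-0.0733, 0.1361]].

Step 4 — quadratic form (x̄ - mu_0)^T · S^{-1} · (x̄ - mu_0):
  S^{-1} · (x̄ - mu_0) = (0.2759, 0.0681),
  (x̄ - mu_0)^T · [...] = (4.3333)·(0.2759) + (2.8333)·(0.0681) = 1.3882.

Step 5 — scale by n: T² = 6 · 1.3882 = 8.3292.

T² ≈ 8.3292


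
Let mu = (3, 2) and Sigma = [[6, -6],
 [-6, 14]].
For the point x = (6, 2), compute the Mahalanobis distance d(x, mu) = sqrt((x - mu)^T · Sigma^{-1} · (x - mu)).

Step 1 — centre the observation: (x - mu) = (3, 0).

Step 2 — invert Sigma. det(Sigma) = 6·14 - (-6)² = 48.
  Sigma^{-1} = (1/det) · [[d, -b], [-b, a]] = [[0.2917, 0.125],
 [0.125, 0.125]].

Step 3 — form the quadratic (x - mu)^T · Sigma^{-1} · (x - mu):
  Sigma^{-1} · (x - mu) = (0.875, 0.375).
  (x - mu)^T · [Sigma^{-1} · (x - mu)] = (3)·(0.875) + (0)·(0.375) = 2.625.

Step 4 — take square root: d = √(2.625) ≈ 1.6202.

d(x, mu) = √(2.625) ≈ 1.6202


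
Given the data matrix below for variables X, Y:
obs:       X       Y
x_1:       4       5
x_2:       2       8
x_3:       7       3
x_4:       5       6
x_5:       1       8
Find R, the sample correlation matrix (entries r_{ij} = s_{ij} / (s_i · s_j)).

Step 1 — column means:
  mean(X) = (4 + 2 + 7 + 5 + 1) / 5 = 19/5 = 3.8
  mean(Y) = (5 + 8 + 3 + 6 + 8) / 5 = 30/5 = 6

Step 2 — sample variances and covariances s[i,j] = (1/(n-1)) · Σ_k (x_{k,i} - mean_i) · (x_{k,j} - mean_j), with n-1 = 4:
  s[X,X] = ((0.2)·(0.2) + (-1.8)·(-1.8) + (3.2)·(3.2) + (1.2)·(1.2) + (-2.8)·(-2.8)) / 4 = 22.8/4 = 5.7
  s[X,Y] = ((0.2)·(-1) + (-1.8)·(2) + (3.2)·(-3) + (1.2)·(0) + (-2.8)·(2)) / 4 = -19/4 = -4.75
  s[Y,Y] = ((-1)·(-1) + (2)·(2) + (-3)·(-3) + (0)·(0) + (2)·(2)) / 4 = 18/4 = 4.5
  Sample standard deviations s_i = √(s[i,i]):
  s(X) = √(5.7) = 2.3875
  s(Y) = √(4.5) = 2.1213

Step 3 — r_{ij} = s_{ij} / (s_i · s_j):
  r[X,X] = 1 (diagonal).
  r[X,Y] = -4.75 / (2.3875 · 2.1213) = -4.75 / 5.0646 = -0.9379
  r[Y,Y] = 1 (diagonal).

R is symmetric with unit diagonal. Assembling:

R = [[1, -0.9379],
 [-0.9379, 1]]


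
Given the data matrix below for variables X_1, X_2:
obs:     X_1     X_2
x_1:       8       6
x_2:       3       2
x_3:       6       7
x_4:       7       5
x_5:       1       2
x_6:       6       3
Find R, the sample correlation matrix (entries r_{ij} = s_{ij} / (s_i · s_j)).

Step 1 — column means:
  mean(X_1) = (8 + 3 + 6 + 7 + 1 + 6) / 6 = 31/6 = 5.1667
  mean(X_2) = (6 + 2 + 7 + 5 + 2 + 3) / 6 = 25/6 = 4.1667

Step 2 — sample variances and covariances s[i,j] = (1/(n-1)) · Σ_k (x_{k,i} - mean_i) · (x_{k,j} - mean_j), with n-1 = 5:
  s[X_1,X_1] = ((2.8333)·(2.8333) + (-2.1667)·(-2.1667) + (0.8333)·(0.8333) + (1.8333)·(1.8333) + (-4.1667)·(-4.1667) + (0.8333)·(0.8333)) / 5 = 34.8333/5 = 6.9667
  s[X_1,X_2] = ((2.8333)·(1.8333) + (-2.1667)·(-2.1667) + (0.8333)·(2.8333) + (1.8333)·(0.8333) + (-4.1667)·(-2.1667) + (0.8333)·(-1.1667)) / 5 = 21.8333/5 = 4.3667
  s[X_2,X_2] = ((1.8333)·(1.8333) + (-2.1667)·(-2.1667) + (2.8333)·(2.8333) + (0.8333)·(0.8333) + (-2.1667)·(-2.1667) + (-1.1667)·(-1.1667)) / 5 = 22.8333/5 = 4.5667
  Sample standard deviations s_i = √(s[i,i]):
  s(X_1) = √(6.9667) = 2.6394
  s(X_2) = √(4.5667) = 2.137

Step 3 — r_{ij} = s_{ij} / (s_i · s_j):
  r[X_1,X_1] = 1 (diagonal).
  r[X_1,X_2] = 4.3667 / (2.6394 · 2.137) = 4.3667 / 5.6404 = 0.7742
  r[X_2,X_2] = 1 (diagonal).

R is symmetric with unit diagonal. Assembling:

R = [[1, 0.7742],
 [0.7742, 1]]


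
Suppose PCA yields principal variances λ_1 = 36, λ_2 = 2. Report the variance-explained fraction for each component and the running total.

Step 1 — total variance = trace(Sigma) = Σ λ_i = 36 + 2 = 38.

Step 2 — fraction explained by component i = λ_i / Σ λ:
  PC1: 36/38 = 0.9474
  PC2: 2/38 = 0.0526

Step 3 — cumulative fraction after k components = (λ_1 + ... + λ_k) / Σ λ:
  k = 1: 36/38 = 0.9474
  k = 2: (36 + 2)/38 = 38/38 = 1

Summary (fraction, with percent):

explained: PC1 0.9474 (94.74%), PC2 0.0526 (5.26%);  cumulative: 0.9474, 1


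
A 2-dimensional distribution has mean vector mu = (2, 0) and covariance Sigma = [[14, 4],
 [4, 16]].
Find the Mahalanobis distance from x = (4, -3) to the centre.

Step 1 — centre the observation: (x - mu) = (2, -3).

Step 2 — invert Sigma. det(Sigma) = 14·16 - (4)² = 208.
  Sigma^{-1} = (1/det) · [[d, -b], [-b, a]] = [[0.0769, -0.0192],
 [-0.0192, 0.0673]].

Step 3 — form the quadratic (x - mu)^T · Sigma^{-1} · (x - mu):
  Sigma^{-1} · (x - mu) = (0.2115, -0.2404).
  (x - mu)^T · [Sigma^{-1} · (x - mu)] = (2)·(0.2115) + (-3)·(-0.2404) = 1.1442.

Step 4 — take square root: d = √(1.1442) ≈ 1.0697.

d(x, mu) = √(1.1442) ≈ 1.0697


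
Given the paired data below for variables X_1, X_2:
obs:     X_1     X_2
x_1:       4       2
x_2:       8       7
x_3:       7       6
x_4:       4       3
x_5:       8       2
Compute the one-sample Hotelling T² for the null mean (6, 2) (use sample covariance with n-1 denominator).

Step 1 — sample mean vector:
  mean(X_1) = (4 + 8 + 7 + 4 + 8) / 5 = 31/5 = 6.2
  mean(X_2) = (2 + 7 + 6 + 3 + 2) / 5 = 20/5 = 4
  x̄ = (6.2, 4),  deviation x̄ - mu_0 = (6.2, 4) - (6, 2) = (0.2, 2).

Step 2 — sample covariance matrix, S[i,j] = (1/(n-1)) · Σ_k (x_{k,i} - mean_i) · (x_{k,j} - mean_j), divisor n-1 = 4:
  S[X_1,X_1] = ((-2.2)·(-2.2) + (1.8)·(1.8) + (0.8)·(0.8) + (-2.2)·(-2.2) + (1.8)·(1.8)) / 4 = 16.8/4 = 4.2
  S[X_1,X_2] = ((-2.2)·(-2) + (1.8)·(3) + (0.8)·(2) + (-2.2)·(-1) + (1.8)·(-2)) / 4 = 10/4 = 2.5
  S[X_2,X_2] = ((-2)·(-2) + (3)·(3) + (2)·(2) + (-1)·(-1) + (-2)·(-2)) / 4 = 22/4 = 5.5
  S = [[4.2, 2.5],
 [2.5, 5.5]].

Step 3 — invert S. det(S) = 4.2·5.5 - (2.5)² = 16.85.
  S^{-1} = (1/det) · [[d, -b], [-b, a]] = [[0.3264, -0.1484],
 [-0.1484, 0.2493]].

Step 4 — quadratic form (x̄ - mu_0)^T · S^{-1} · (x̄ - mu_0):
  S^{-1} · (x̄ - mu_0) = (-0.2315, 0.4688),
  (x̄ - mu_0)^T · [...] = (0.2)·(-0.2315) + (2)·(0.4688) = 0.8914.

Step 5 — scale by n: T² = 5 · 0.8914 = 4.457.

T² ≈ 4.457


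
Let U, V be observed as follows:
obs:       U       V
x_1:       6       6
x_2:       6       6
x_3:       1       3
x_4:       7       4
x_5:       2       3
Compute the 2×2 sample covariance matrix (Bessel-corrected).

Step 1 — column means:
  mean(U) = (6 + 6 + 1 + 7 + 2) / 5 = 22/5 = 4.4
  mean(V) = (6 + 6 + 3 + 4 + 3) / 5 = 22/5 = 4.4

Step 2 — sample covariance S[i,j] = (1/(n-1)) · Σ_k (x_{k,i} - mean_i) · (x_{k,j} - mean_j), with n-1 = 4.
  S[U,U] = ((1.6)·(1.6) + (1.6)·(1.6) + (-3.4)·(-3.4) + (2.6)·(2.6) + (-2.4)·(-2.4)) / 4 = 29.2/4 = 7.3
  S[U,V] = ((1.6)·(1.6) + (1.6)·(1.6) + (-3.4)·(-1.4) + (2.6)·(-0.4) + (-2.4)·(-1.4)) / 4 = 12.2/4 = 3.05
  S[V,V] = ((1.6)·(1.6) + (1.6)·(1.6) + (-1.4)·(-1.4) + (-0.4)·(-0.4) + (-1.4)·(-1.4)) / 4 = 9.2/4 = 2.3

S is symmetric (S[j,i] = S[i,j]). Assembling:

S = [[7.3, 3.05],
 [3.05, 2.3]]


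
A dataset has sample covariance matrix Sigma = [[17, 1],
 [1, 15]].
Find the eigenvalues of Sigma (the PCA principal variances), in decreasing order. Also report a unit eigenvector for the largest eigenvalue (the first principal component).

Step 1 — characteristic polynomial of 2×2 Sigma:
  det(Sigma - λI) = λ² - trace · λ + det = 0.
  trace = 17 + 15 = 32, det = 17·15 - (1)² = 254.
Step 2 — discriminant:
  Δ = trace² - 4·det = 1024 - 1016 = 8.
Step 3 — eigenvalues:
  λ = (trace ± √Δ)/2 = (32 ± 2.8284)/2,
  λ_1 = 17.4142,  λ_2 = 14.5858.

Step 4 — unit eigenvector for λ_1: solve (Sigma - λ_1 I)v = 0. First row:
  (17 - 17.4142)·v_x + (1)·v_y = 0, i.e. (-0.4142)·v_x + (1)·v_y = 0,
  so v ∝ (b, λ_1 - a) = (1, 0.4142) = u.
  ||u|| = √((1)² + (0.4142)²) = √(1.1716) ≈ 1.0824,
  v_1 = u/||u|| ≈ (0.9239, 0.3827) (||v_1|| = 1).

λ_1 = 17.4142,  λ_2 = 14.5858;  v_1 ≈ (0.9239, 0.3827)


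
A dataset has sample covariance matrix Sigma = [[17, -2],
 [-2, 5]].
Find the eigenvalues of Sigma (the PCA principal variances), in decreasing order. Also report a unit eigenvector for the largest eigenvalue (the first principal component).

Step 1 — characteristic polynomial of 2×2 Sigma:
  det(Sigma - λI) = λ² - trace · λ + det = 0.
  trace = 17 + 5 = 22, det = 17·5 - (-2)² = 81.
Step 2 — discriminant:
  Δ = trace² - 4·det = 484 - 324 = 160.
Step 3 — eigenvalues:
  λ = (trace ± √Δ)/2 = (22 ± 12.6491)/2,
  λ_1 = 17.3246,  λ_2 = 4.6754.

Step 4 — unit eigenvector for λ_1: solve (Sigma - λ_1 I)v = 0. First row:
  (17 - 17.3246)·v_x + (-2)·v_y = 0, i.e. (-0.3246)·v_x + (-2)·v_y = 0,
  so v ∝ (b, λ_1 - a) = (-2, 0.3246); multiply by -1 so the first entry is positive: u = (2, -0.3246).
  ||u|| = √((2)² + (-0.3246)²) = √(4.1053) ≈ 2.0262,
  v_1 = u/||u|| ≈ (0.9871, -0.1602) (||v_1|| = 1).

λ_1 = 17.3246,  λ_2 = 4.6754;  v_1 ≈ (0.9871, -0.1602)


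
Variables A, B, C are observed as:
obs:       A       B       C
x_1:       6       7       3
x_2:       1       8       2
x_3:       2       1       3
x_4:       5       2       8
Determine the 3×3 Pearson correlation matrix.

Step 1 — column means:
  mean(A) = (6 + 1 + 2 + 5) / 4 = 14/4 = 3.5
  mean(B) = (7 + 8 + 1 + 2) / 4 = 18/4 = 4.5
  mean(C) = (3 + 2 + 3 + 8) / 4 = 16/4 = 4

Step 2 — sample variances and covariances s[i,j] = (1/(n-1)) · Σ_k (x_{k,i} - mean_i) · (x_{k,j} - mean_j), with n-1 = 3:
  s[A,A] = ((2.5)·(2.5) + (-2.5)·(-2.5) + (-1.5)·(-1.5) + (1.5)·(1.5)) / 3 = 17/3 = 5.6667
  s[A,B] = ((2.5)·(2.5) + (-2.5)·(3.5) + (-1.5)·(-3.5) + (1.5)·(-2.5)) / 3 = -1/3 = -0.3333
  s[A,C] = ((2.5)·(-1) + (-2.5)·(-2) + (-1.5)·(-1) + (1.5)·(4)) / 3 = 10/3 = 3.3333
  s[B,B] = ((2.5)·(2.5) + (3.5)·(3.5) + (-3.5)·(-3.5) + (-2.5)·(-2.5)) / 3 = 37/3 = 12.3333
  s[B,C] = ((2.5)·(-1) + (3.5)·(-2) + (-3.5)·(-1) + (-2.5)·(4)) / 3 = -16/3 = -5.3333
  s[C,C] = ((-1)·(-1) + (-2)·(-2) + (-1)·(-1) + (4)·(4)) / 3 = 22/3 = 7.3333
  Sample standard deviations s_i = √(s[i,i]):
  s(A) = √(5.6667) = 2.3805
  s(B) = √(12.3333) = 3.5119
  s(C) = √(7.3333) = 2.708

Step 3 — r_{ij} = s_{ij} / (s_i · s_j):
  r[A,A] = 1 (diagonal).
  r[A,B] = -0.3333 / (2.3805 · 3.5119) = -0.3333 / 8.36 = -0.0399
  r[A,C] = 3.3333 / (2.3805 · 2.708) = 3.3333 / 6.4464 = 0.5171
  r[B,B] = 1 (diagonal).
  r[B,C] = -5.3333 / (3.5119 · 2.708) = -5.3333 / 9.5102 = -0.5608
  r[C,C] = 1 (diagonal).

R is symmetric with unit diagonal. Assembling:

R = [[1, -0.0399, 0.5171],
 [-0.0399, 1, -0.5608],
 [0.5171, -0.5608, 1]]


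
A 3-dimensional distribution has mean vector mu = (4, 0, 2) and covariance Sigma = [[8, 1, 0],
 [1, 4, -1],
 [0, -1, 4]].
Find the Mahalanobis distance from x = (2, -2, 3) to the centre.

Step 1 — centre the observation: (x - mu) = (-2, -2, 1).

Step 2 — invert Sigma (cofactor / det for 3×3, or solve directly):
  Sigma^{-1} = [[0.1293, -0.0345, -0.0086],
 [-0.0345, 0.2759, 0.069],
 [-0.0086, 0.069, 0.2672]].

Step 3 — form the quadratic (x - mu)^T · Sigma^{-1} · (x - mu):
  Sigma^{-1} · (x - mu) = (-0.1983, -0.4138, 0.1466).
  (x - mu)^T · [Sigma^{-1} · (x - mu)] = (-2)·(-0.1983) + (-2)·(-0.4138) + (1)·(0.1466) = 1.3707.

Step 4 — take square root: d = √(1.3707) ≈ 1.1708.

d(x, mu) = √(1.3707) ≈ 1.1708


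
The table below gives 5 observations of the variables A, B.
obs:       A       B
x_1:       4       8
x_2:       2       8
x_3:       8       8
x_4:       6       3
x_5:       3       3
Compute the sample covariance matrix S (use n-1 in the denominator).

Step 1 — column means:
  mean(A) = (4 + 2 + 8 + 6 + 3) / 5 = 23/5 = 4.6
  mean(B) = (8 + 8 + 8 + 3 + 3) / 5 = 30/5 = 6

Step 2 — sample covariance S[i,j] = (1/(n-1)) · Σ_k (x_{k,i} - mean_i) · (x_{k,j} - mean_j), with n-1 = 4.
  S[A,A] = ((-0.6)·(-0.6) + (-2.6)·(-2.6) + (3.4)·(3.4) + (1.4)·(1.4) + (-1.6)·(-1.6)) / 4 = 23.2/4 = 5.8
  S[A,B] = ((-0.6)·(2) + (-2.6)·(2) + (3.4)·(2) + (1.4)·(-3) + (-1.6)·(-3)) / 4 = 1/4 = 0.25
  S[B,B] = ((2)·(2) + (2)·(2) + (2)·(2) + (-3)·(-3) + (-3)·(-3)) / 4 = 30/4 = 7.5

S is symmetric (S[j,i] = S[i,j]). Assembling:

S = [[5.8, 0.25],
 [0.25, 7.5]]


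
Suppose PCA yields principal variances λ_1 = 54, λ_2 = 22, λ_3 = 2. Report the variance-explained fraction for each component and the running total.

Step 1 — total variance = trace(Sigma) = Σ λ_i = 54 + 22 + 2 = 78.

Step 2 — fraction explained by component i = λ_i / Σ λ:
  PC1: 54/78 = 0.6923
  PC2: 22/78 = 0.2821
  PC3: 2/78 = 0.0256

Step 3 — cumulative fraction after k components = (λ_1 + ... + λ_k) / Σ λ:
  k = 1: 54/78 = 0.6923
  k = 2: (54 + 22)/78 = 76/78 = 0.9744
  k = 3: (54 + 22 + 2)/78 = 78/78 = 1

Summary (fraction, with percent):

explained: PC1 0.6923 (69.23%), PC2 0.2821 (28.21%), PC3 0.0256 (2.56%);  cumulative: 0.6923, 0.9744, 1


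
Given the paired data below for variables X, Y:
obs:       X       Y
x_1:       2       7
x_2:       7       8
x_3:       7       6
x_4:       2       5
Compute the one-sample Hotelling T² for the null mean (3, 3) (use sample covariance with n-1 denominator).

Step 1 — sample mean vector:
  mean(X) = (2 + 7 + 7 + 2) / 4 = 18/4 = 4.5
  mean(Y) = (7 + 8 + 6 + 5) / 4 = 26/4 = 6.5
  x̄ = (4.5, 6.5),  deviation x̄ - mu_0 = (4.5, 6.5) - (3, 3) = (1.5, 3.5).

Step 2 — sample covariance matrix, S[i,j] = (1/(n-1)) · Σ_k (x_{k,i} - mean_i) · (x_{k,j} - mean_j), divisor n-1 = 3:
  S[X,X] = ((-2.5)·(-2.5) + (2.5)·(2.5) + (2.5)·(2.5) + (-2.5)·(-2.5)) / 3 = 25/3 = 8.3333
  S[X,Y] = ((-2.5)·(0.5) + (2.5)·(1.5) + (2.5)·(-0.5) + (-2.5)·(-1.5)) / 3 = 5/3 = 1.6667
  S[Y,Y] = ((0.5)·(0.5) + (1.5)·(1.5) + (-0.5)·(-0.5) + (-1.5)·(-1.5)) / 3 = 5/3 = 1.6667
  S = [[8.3333, 1.6667],
 [1.6667, 1.6667]].

Step 3 — invert S. det(S) = 8.3333·1.6667 - (1.6667)² = 11.1111.
  S^{-1} = (1/det) · [[d, -b], [-b, a]] = [[0.15, -0.15],
 [-0.15, 0.75]].

Step 4 — quadratic form (x̄ - mu_0)^T · S^{-1} · (x̄ - mu_0):
  S^{-1} · (x̄ - mu_0) = (-0.3, 2.4),
  (x̄ - mu_0)^T · [...] = (1.5)·(-0.3) + (3.5)·(2.4) = 7.95.

Step 5 — scale by n: T² = 4 · 7.95 = 31.8.

T² ≈ 31.8


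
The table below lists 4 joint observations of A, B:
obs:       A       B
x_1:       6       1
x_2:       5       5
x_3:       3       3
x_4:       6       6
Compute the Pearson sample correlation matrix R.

Step 1 — column means:
  mean(A) = (6 + 5 + 3 + 6) / 4 = 20/4 = 5
  mean(B) = (1 + 5 + 3 + 6) / 4 = 15/4 = 3.75

Step 2 — sample variances and covariances s[i,j] = (1/(n-1)) · Σ_k (x_{k,i} - mean_i) · (x_{k,j} - mean_j), with n-1 = 3:
  s[A,A] = ((1)·(1) + (0)·(0) + (-2)·(-2) + (1)·(1)) / 3 = 6/3 = 2
  s[A,B] = ((1)·(-2.75) + (0)·(1.25) + (-2)·(-0.75) + (1)·(2.25)) / 3 = 1/3 = 0.3333
  s[B,B] = ((-2.75)·(-2.75) + (1.25)·(1.25) + (-0.75)·(-0.75) + (2.25)·(2.25)) / 3 = 14.75/3 = 4.9167
  Sample standard deviations s_i = √(s[i,i]):
  s(A) = √(2) = 1.4142
  s(B) = √(4.9167) = 2.2174

Step 3 — r_{ij} = s_{ij} / (s_i · s_j):
  r[A,A] = 1 (diagonal).
  r[A,B] = 0.3333 / (1.4142 · 2.2174) = 0.3333 / 3.1358 = 0.1063
  r[B,B] = 1 (diagonal).

R is symmetric with unit diagonal. Assembling:

R = [[1, 0.1063],
 [0.1063, 1]]


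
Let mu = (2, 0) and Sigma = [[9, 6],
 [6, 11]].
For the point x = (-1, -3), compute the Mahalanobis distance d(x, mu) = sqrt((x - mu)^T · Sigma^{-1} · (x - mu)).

Step 1 — centre the observation: (x - mu) = (-3, -3).

Step 2 — invert Sigma. det(Sigma) = 9·11 - (6)² = 63.
  Sigma^{-1} = (1/det) · [[d, -b], [-b, a]] = [[0.1746, -0.0952],
 [-0.0952, 0.1429]].

Step 3 — form the quadratic (x - mu)^T · Sigma^{-1} · (x - mu):
  Sigma^{-1} · (x - mu) = (-0.2381, -0.1429).
  (x - mu)^T · [Sigma^{-1} · (x - mu)] = (-3)·(-0.2381) + (-3)·(-0.1429) = 1.1429.

Step 4 — take square root: d = √(1.1429) ≈ 1.069.

d(x, mu) = √(1.1429) ≈ 1.069
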